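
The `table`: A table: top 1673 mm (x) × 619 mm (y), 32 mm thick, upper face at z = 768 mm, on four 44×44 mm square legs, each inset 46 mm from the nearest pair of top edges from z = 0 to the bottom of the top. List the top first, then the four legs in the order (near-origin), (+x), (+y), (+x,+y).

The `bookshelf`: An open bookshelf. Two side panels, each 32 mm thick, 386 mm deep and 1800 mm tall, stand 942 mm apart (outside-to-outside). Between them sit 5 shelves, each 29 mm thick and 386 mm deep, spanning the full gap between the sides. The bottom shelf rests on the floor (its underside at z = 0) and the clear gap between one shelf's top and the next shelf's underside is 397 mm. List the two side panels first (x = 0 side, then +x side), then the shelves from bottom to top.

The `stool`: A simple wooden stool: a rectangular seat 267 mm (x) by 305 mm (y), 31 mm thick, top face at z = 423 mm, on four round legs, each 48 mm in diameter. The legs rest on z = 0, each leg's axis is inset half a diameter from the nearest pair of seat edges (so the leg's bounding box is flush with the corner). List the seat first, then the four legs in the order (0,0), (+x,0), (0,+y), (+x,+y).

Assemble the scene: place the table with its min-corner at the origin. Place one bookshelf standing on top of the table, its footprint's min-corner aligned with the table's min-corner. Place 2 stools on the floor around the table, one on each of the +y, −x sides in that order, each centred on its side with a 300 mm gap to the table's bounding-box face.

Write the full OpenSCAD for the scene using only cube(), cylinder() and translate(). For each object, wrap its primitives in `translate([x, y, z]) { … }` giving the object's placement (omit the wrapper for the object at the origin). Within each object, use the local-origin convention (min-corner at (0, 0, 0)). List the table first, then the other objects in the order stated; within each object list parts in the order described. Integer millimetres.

translate([0, 0, 736]) cube([1673, 619, 32]);
translate([46, 46, 0]) cube([44, 44, 736]);
translate([1583, 46, 0]) cube([44, 44, 736]);
translate([46, 529, 0]) cube([44, 44, 736]);
translate([1583, 529, 0]) cube([44, 44, 736]);
translate([0, 0, 768]) {
  cube([32, 386, 1800]);
  translate([910, 0, 0]) cube([32, 386, 1800]);
  translate([32, 0, 0]) cube([878, 386, 29]);
  translate([32, 0, 426]) cube([878, 386, 29]);
  translate([32, 0, 852]) cube([878, 386, 29]);
  translate([32, 0, 1278]) cube([878, 386, 29]);
  translate([32, 0, 1704]) cube([878, 386, 29]);
}
translate([703, 919, 0]) {
  translate([0, 0, 392]) cube([267, 305, 31]);
  translate([24, 24, 0]) cylinder(h = 392, r = 24);
  translate([243, 24, 0]) cylinder(h = 392, r = 24);
  translate([24, 281, 0]) cylinder(h = 392, r = 24);
  translate([243, 281, 0]) cylinder(h = 392, r = 24);
}
translate([-567, 157, 0]) {
  translate([0, 0, 392]) cube([267, 305, 31]);
  translate([24, 24, 0]) cylinder(h = 392, r = 24);
  translate([243, 24, 0]) cylinder(h = 392, r = 24);
  translate([24, 281, 0]) cylinder(h = 392, r = 24);
  translate([243, 281, 0]) cylinder(h = 392, r = 24);
}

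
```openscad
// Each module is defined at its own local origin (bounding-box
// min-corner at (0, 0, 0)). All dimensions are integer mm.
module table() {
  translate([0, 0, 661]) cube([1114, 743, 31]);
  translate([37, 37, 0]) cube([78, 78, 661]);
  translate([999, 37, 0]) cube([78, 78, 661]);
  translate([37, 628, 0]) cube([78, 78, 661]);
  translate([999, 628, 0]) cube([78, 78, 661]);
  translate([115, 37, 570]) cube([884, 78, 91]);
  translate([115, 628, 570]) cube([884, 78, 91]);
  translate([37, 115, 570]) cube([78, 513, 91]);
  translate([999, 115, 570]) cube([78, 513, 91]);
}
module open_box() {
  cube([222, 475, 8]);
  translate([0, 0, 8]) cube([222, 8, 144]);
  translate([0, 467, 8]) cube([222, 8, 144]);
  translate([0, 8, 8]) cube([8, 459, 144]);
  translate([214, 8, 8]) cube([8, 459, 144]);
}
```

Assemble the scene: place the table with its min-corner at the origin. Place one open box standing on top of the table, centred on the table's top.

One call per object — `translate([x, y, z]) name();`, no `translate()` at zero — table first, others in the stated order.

table();
translate([446, 134, 692]) open_box();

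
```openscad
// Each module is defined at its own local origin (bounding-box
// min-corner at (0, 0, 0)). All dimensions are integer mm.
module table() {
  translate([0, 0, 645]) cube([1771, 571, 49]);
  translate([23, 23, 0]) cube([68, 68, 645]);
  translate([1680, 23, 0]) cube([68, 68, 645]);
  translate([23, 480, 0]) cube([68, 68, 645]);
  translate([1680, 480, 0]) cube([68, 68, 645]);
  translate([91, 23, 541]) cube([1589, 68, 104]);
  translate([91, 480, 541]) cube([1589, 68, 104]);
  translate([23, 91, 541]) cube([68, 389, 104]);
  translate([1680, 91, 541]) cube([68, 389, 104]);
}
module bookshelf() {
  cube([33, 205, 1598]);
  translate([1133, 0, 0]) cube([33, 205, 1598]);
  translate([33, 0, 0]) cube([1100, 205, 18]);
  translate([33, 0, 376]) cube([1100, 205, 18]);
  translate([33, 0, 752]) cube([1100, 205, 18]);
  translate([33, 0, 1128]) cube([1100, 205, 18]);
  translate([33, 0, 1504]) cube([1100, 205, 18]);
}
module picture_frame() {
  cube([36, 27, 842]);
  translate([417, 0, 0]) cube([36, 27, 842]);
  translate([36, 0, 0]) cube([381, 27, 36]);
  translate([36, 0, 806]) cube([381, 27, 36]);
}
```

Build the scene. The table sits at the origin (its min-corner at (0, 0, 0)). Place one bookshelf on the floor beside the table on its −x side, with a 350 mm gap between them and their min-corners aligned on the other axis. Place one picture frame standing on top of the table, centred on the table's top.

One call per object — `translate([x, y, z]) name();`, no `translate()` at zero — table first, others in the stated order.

table();
translate([-1516, 0, 0]) bookshelf();
translate([659, 272, 694]) picture_frame();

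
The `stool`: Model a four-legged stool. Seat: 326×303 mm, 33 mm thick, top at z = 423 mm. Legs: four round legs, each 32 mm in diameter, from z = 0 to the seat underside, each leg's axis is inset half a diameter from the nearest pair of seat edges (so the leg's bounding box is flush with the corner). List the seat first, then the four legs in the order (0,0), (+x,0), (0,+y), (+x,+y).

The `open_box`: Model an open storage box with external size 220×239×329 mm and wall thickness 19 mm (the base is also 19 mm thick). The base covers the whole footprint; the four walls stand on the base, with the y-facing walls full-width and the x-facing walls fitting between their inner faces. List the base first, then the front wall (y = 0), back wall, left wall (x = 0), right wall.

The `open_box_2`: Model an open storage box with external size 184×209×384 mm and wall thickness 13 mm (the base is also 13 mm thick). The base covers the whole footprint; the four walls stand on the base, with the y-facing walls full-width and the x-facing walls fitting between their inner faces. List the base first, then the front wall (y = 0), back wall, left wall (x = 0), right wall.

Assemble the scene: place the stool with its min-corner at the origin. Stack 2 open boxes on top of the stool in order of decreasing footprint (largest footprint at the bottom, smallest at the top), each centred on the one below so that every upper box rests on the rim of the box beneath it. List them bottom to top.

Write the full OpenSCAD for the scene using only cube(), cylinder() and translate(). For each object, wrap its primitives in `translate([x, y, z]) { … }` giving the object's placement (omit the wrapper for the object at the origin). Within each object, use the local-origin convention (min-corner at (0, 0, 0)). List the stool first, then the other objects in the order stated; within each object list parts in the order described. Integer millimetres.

translate([0, 0, 390]) cube([326, 303, 33]);
translate([16, 16, 0]) cylinder(h = 390, r = 16);
translate([310, 16, 0]) cylinder(h = 390, r = 16);
translate([16, 287, 0]) cylinder(h = 390, r = 16);
translate([310, 287, 0]) cylinder(h = 390, r = 16);
translate([53, 32, 423]) {
  cube([220, 239, 19]);
  translate([0, 0, 19]) cube([220, 19, 310]);
  translate([0, 220, 19]) cube([220, 19, 310]);
  translate([0, 19, 19]) cube([19, 201, 310]);
  translate([201, 19, 19]) cube([19, 201, 310]);
}
translate([71, 47, 752]) {
  cube([184, 209, 13]);
  translate([0, 0, 13]) cube([184, 13, 371]);
  translate([0, 196, 13]) cube([184, 13, 371]);
  translate([0, 13, 13]) cube([13, 183, 371]);
  translate([171, 13, 13]) cube([13, 183, 371]);
}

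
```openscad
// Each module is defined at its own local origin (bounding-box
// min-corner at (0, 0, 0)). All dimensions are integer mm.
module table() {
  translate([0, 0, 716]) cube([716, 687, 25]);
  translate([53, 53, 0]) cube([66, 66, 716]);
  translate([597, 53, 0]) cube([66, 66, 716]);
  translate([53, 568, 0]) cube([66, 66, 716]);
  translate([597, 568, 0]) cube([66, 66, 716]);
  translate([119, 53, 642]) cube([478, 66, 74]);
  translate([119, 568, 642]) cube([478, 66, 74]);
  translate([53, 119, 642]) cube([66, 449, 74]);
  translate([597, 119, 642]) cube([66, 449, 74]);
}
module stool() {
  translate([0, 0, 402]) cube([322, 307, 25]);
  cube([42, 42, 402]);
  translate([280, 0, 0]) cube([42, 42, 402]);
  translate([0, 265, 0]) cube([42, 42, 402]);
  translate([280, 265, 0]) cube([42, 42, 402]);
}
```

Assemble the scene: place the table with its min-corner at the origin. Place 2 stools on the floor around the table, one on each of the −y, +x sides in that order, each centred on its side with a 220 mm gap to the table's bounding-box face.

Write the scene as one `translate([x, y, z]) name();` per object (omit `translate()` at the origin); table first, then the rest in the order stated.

table();
translate([197, -527, 0]) stool();
translate([936, 190, 0]) stool();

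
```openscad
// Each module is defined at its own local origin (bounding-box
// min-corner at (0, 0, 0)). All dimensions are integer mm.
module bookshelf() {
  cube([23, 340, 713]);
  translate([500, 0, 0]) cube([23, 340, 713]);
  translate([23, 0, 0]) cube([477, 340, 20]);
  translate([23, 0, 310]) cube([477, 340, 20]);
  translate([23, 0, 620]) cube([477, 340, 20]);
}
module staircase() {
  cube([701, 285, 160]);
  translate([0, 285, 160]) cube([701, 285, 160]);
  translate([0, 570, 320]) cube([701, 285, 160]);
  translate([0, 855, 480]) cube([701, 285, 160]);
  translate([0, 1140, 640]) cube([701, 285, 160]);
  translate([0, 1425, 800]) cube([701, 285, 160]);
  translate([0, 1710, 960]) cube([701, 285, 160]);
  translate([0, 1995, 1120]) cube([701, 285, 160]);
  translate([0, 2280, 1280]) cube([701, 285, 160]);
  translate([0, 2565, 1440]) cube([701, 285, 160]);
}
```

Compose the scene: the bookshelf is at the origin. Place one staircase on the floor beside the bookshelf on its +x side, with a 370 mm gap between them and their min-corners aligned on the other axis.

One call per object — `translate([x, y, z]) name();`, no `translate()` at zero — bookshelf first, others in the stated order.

bookshelf();
translate([893, 0, 0]) staircase();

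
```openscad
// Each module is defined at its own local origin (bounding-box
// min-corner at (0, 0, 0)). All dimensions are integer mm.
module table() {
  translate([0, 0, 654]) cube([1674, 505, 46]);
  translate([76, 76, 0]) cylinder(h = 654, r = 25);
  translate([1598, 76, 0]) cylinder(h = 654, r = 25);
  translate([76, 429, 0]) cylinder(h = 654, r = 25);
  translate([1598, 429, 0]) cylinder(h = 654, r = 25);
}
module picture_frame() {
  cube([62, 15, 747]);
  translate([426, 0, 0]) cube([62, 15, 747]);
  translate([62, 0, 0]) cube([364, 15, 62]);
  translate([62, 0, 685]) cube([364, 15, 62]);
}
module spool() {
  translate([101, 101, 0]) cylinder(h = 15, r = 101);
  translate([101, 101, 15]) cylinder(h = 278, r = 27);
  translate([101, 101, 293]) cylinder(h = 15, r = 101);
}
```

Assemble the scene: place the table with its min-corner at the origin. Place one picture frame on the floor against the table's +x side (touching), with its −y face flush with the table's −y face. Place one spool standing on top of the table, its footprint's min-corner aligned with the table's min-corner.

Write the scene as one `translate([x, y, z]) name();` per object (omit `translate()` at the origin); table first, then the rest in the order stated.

table();
translate([1674, 0, 0]) picture_frame();
translate([0, 0, 700]) spool();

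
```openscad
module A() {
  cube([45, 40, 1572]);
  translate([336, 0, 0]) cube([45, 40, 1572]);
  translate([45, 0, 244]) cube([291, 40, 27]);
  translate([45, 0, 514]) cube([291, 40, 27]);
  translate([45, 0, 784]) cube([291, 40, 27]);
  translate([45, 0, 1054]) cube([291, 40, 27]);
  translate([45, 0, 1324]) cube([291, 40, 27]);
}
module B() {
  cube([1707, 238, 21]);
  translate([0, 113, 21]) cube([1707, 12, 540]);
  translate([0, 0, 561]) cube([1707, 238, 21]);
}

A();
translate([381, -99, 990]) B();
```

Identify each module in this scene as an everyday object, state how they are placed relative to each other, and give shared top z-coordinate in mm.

A is a ladder. B is an I-beam. The I-beam is beside the ladder with their tops flush at z = 1572. The shared top z-coordinate is 1572 mm.

Both tops at z = 1572 mm.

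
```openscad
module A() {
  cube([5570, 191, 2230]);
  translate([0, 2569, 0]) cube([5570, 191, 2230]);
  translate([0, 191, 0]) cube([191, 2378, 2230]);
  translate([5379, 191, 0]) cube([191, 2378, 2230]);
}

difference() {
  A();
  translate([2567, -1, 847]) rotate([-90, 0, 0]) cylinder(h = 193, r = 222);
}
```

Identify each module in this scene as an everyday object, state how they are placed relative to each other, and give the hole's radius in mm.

A is a house frame. The house frame has a circular hole through its front wall. The hole's radius is 222 mm.

The subtracted cylinder has r = 222 mm.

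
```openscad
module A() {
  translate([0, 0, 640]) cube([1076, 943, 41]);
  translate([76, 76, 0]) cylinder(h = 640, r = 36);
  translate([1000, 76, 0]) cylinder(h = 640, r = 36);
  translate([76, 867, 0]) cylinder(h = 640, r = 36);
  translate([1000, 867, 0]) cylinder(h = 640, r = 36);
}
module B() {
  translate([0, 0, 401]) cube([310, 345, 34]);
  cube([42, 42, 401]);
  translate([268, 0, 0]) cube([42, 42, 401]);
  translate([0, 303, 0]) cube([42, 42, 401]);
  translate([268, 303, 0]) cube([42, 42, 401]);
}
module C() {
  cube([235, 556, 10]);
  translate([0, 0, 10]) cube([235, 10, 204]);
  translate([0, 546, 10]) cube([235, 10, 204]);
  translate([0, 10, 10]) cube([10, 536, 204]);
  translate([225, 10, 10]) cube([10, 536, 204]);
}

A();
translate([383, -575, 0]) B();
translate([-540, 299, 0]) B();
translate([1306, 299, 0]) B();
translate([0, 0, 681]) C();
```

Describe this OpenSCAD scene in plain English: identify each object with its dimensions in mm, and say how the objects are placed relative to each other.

A is a rectangular dining table. The top is 1076×943×41 mm with its upper surface at z = 681 mm. It stands on four round legs of 72 mm diameter, each leg's bounding box inset 40 mm from the nearest pair of top edges, running from the floor to the underside of the top.

B is a four-legged stool. The seat is a 310×345×34 mm slab whose top surface is at z = 435 mm; four square legs, each 42×42 mm in cross-section, run from the floor (z = 0) to the underside of the seat, each flush with a corner of the seat.

C is an open storage box with external size 235×556×214 mm and wall thickness 10 mm (the base is also 10 mm thick). The base covers the whole footprint; the four walls stand on the base, with the y-facing walls full-width and the x-facing walls fitting between their inner faces.

Three stools sit around the table at the −y, −x, +x sides. The open box is on top of the table.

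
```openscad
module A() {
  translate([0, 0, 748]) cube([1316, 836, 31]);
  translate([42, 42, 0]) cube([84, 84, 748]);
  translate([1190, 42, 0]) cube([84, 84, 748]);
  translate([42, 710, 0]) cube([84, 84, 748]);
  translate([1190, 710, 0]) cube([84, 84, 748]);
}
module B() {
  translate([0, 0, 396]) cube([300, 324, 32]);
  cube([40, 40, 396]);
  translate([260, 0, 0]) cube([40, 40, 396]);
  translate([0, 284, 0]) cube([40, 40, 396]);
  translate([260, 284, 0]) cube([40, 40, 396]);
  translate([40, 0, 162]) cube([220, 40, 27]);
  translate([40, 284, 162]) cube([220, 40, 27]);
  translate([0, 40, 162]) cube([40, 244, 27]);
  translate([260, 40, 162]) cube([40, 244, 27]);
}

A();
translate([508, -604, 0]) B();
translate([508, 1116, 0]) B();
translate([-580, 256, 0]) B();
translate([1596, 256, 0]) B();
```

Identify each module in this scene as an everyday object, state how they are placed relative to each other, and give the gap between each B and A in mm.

Each stool's nearest face is 280 mm from the table's bounding box.

A is a table. B is a stool. Four stools sit around the table at the −y, +y, −x, +x sides. The gap between each stool and the table is 280 mm.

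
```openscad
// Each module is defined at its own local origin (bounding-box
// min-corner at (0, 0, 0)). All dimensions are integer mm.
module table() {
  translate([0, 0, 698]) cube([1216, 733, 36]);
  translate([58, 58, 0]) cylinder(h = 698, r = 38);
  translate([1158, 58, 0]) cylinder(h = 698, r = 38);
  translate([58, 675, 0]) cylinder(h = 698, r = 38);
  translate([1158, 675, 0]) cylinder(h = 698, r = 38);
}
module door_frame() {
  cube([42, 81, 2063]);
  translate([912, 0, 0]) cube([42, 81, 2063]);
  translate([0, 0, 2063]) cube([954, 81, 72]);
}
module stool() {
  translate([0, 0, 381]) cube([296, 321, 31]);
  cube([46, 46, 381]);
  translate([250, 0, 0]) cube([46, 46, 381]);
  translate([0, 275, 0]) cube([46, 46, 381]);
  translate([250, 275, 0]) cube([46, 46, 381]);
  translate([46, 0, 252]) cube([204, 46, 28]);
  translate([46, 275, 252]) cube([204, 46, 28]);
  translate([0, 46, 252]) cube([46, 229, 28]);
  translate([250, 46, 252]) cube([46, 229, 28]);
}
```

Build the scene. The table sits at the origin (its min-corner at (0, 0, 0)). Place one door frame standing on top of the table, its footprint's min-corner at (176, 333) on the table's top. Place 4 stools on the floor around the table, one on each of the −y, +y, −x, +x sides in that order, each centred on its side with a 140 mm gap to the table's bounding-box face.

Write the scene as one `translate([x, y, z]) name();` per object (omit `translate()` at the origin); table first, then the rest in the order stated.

table();
translate([176, 333, 734]) door_frame();
translate([460, -461, 0]) stool();
translate([460, 873, 0]) stool();
translate([-436, 206, 0]) stool();
translate([1356, 206, 0]) stool();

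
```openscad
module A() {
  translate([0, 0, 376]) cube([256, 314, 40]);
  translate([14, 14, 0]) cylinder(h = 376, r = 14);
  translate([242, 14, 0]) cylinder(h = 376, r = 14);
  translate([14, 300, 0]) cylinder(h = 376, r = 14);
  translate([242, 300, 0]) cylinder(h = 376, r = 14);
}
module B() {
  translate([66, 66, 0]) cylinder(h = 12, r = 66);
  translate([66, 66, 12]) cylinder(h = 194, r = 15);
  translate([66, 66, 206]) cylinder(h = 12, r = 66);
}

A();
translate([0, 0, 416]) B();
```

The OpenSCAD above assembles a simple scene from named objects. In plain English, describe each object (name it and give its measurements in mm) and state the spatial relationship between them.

A is a four-legged stool. The seat is 256×314 mm, 40 mm thick, top at z = 416 mm. It stands on four round legs, each 28 mm in diameter, from z = 0 to the seat underside, each leg's axis is inset half a diameter from the nearest pair of seat edges (so the leg's bounding box is flush with the corner).

B is a spool: two coaxial disc flanges of radius 66 mm and thickness 12 mm, joined by a core cylinder of radius 15 mm and height 194 mm. The lower flange rests on z = 0 and the three cylinders share a vertical axis.

The spool is on top of the stool.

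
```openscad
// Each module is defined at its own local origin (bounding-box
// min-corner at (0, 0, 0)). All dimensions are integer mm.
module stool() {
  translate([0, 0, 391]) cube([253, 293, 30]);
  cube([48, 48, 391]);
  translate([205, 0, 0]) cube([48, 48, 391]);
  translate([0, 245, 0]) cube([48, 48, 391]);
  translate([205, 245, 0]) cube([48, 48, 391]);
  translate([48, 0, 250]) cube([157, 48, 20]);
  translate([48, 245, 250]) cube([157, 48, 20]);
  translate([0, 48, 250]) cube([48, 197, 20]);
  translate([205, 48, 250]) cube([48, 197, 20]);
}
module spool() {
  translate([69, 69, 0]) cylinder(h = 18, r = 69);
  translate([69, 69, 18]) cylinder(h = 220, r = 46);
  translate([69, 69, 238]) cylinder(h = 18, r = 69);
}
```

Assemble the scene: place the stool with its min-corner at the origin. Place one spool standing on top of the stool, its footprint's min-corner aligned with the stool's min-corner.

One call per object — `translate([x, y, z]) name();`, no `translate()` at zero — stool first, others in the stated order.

stool();
translate([0, 0, 421]) spool();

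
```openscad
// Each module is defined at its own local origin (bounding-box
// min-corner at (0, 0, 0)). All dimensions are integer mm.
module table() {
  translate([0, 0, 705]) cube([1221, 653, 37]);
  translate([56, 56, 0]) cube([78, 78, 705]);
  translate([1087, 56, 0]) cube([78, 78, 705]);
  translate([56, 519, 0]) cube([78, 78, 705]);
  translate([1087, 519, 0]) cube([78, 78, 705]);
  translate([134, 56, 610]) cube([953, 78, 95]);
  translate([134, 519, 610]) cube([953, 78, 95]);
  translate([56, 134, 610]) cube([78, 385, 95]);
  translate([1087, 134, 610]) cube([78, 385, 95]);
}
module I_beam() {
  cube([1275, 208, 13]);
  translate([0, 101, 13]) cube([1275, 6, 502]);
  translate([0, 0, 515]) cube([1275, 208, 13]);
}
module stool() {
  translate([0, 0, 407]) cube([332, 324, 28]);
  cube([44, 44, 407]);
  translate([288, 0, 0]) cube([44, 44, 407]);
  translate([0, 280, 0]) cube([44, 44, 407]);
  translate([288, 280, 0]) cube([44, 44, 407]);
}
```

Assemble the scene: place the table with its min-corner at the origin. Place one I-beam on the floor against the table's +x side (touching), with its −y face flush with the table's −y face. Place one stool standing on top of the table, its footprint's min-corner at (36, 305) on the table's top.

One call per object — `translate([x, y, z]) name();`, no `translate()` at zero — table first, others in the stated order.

table();
translate([1221, 0, 0]) I_beam();
translate([36, 305, 742]) stool();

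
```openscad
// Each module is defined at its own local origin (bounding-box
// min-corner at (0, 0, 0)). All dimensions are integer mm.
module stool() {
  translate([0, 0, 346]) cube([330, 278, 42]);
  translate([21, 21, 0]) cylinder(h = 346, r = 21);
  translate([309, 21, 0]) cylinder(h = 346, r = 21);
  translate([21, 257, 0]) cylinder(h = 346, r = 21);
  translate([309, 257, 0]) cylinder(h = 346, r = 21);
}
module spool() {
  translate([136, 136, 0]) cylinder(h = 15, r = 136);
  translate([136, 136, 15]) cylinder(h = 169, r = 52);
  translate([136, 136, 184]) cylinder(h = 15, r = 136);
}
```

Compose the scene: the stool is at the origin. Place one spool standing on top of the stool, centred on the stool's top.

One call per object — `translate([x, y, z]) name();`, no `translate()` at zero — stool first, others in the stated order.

stool();
translate([29, 3, 388]) spool();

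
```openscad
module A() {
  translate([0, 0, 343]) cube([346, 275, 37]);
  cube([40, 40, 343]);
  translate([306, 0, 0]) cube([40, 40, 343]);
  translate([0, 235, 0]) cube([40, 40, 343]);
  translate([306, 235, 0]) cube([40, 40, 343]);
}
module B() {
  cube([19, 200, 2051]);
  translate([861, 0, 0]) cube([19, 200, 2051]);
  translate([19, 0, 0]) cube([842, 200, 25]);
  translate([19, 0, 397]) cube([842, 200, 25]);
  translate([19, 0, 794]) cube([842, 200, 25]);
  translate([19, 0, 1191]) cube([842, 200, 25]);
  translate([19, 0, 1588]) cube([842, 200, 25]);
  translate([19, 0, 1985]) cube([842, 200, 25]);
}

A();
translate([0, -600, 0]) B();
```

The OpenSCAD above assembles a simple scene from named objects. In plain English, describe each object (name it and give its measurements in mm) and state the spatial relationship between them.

A is a simple wooden stool: a rectangular seat 346 mm (x) by 275 mm (y), 37 mm thick, top face at z = 380 mm, on four square legs, each 40×40 mm in cross-section. The legs rest on z = 0, each flush with a corner of the seat.

B is an open bookshelf. Two side panels, each 19 mm thick, 200 mm deep and 2051 mm tall, stand 880 mm apart (outside-to-outside). Between them sit 6 shelves, each 25 mm thick and 200 mm deep, spanning the full gap between the sides. The bottom shelf rests on the floor (its underside at z = 0) and the clear gap between one shelf's top and the next shelf's underside is 372 mm.

The bookshelf is on the floor beside the stool on its −y side.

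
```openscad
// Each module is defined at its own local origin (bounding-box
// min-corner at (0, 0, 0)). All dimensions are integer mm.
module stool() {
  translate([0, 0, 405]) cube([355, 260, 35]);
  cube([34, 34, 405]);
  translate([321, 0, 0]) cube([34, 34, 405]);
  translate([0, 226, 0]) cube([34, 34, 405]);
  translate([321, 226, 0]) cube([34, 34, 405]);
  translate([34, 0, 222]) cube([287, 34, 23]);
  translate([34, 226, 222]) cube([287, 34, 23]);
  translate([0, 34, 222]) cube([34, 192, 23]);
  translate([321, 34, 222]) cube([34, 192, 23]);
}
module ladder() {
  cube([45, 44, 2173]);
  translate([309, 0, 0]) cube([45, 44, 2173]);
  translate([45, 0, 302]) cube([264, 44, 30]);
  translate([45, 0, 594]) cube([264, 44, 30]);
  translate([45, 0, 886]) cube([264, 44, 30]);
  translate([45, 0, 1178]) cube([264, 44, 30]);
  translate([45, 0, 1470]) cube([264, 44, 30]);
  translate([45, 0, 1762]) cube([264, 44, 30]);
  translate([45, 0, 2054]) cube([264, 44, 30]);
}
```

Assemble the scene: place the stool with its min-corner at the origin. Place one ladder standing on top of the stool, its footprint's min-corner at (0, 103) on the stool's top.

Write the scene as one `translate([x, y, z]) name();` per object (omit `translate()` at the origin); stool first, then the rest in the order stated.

stool();
translate([0, 103, 440]) ladder();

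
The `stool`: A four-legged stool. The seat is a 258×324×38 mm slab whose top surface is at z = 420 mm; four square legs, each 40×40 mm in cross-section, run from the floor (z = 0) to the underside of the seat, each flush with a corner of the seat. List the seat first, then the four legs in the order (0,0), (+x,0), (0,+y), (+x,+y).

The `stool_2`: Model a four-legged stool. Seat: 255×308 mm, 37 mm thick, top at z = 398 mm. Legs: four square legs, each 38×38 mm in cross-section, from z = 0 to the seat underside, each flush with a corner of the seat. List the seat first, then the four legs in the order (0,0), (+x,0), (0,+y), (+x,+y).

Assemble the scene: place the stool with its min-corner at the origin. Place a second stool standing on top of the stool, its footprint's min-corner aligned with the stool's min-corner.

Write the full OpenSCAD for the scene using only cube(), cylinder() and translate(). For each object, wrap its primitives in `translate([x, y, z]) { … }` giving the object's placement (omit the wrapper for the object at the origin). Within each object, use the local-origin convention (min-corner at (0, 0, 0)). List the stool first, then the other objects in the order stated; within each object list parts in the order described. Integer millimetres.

translate([0, 0, 382]) cube([258, 324, 38]);
cube([40, 40, 382]);
translate([218, 0, 0]) cube([40, 40, 382]);
translate([0, 284, 0]) cube([40, 40, 382]);
translate([218, 284, 0]) cube([40, 40, 382]);
translate([0, 0, 420]) {
  translate([0, 0, 361]) cube([255, 308, 37]);
  cube([38, 38, 361]);
  translate([217, 0, 0]) cube([38, 38, 361]);
  translate([0, 270, 0]) cube([38, 38, 361]);
  translate([217, 270, 0]) cube([38, 38, 361]);
}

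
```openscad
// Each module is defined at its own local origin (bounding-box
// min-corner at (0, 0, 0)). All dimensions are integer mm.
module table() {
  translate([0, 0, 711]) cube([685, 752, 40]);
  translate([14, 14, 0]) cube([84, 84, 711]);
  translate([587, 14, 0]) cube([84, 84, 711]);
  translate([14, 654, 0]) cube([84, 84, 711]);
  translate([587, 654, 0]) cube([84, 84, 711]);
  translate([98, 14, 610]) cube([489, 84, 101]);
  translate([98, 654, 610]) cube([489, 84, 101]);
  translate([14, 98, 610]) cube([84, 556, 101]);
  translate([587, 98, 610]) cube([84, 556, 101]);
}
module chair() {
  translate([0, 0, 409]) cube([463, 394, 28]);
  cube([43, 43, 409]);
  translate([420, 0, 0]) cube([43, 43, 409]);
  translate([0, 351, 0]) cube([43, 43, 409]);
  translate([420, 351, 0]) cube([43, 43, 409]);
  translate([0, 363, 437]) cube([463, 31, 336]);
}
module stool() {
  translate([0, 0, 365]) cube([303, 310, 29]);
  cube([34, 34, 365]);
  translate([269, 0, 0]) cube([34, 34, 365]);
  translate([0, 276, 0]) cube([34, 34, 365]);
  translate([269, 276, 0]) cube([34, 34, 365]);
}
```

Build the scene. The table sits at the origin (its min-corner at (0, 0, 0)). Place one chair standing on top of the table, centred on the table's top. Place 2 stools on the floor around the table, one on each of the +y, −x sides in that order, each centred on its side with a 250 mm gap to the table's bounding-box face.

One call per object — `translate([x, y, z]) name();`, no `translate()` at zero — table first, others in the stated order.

table();
translate([111, 179, 751]) chair();
translate([191, 1002, 0]) stool();
translate([-553, 221, 0]) stool();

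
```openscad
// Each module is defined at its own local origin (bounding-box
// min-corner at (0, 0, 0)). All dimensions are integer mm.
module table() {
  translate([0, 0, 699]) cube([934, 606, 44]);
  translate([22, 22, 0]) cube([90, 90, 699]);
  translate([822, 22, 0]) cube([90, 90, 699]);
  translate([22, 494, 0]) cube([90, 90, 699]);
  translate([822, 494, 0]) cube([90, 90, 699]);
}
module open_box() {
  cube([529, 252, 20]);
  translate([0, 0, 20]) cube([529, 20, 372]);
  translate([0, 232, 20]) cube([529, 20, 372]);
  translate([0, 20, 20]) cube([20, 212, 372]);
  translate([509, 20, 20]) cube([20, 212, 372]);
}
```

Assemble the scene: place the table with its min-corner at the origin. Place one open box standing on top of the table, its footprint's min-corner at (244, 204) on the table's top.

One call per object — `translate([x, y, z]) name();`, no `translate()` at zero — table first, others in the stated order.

table();
translate([244, 204, 743]) open_box();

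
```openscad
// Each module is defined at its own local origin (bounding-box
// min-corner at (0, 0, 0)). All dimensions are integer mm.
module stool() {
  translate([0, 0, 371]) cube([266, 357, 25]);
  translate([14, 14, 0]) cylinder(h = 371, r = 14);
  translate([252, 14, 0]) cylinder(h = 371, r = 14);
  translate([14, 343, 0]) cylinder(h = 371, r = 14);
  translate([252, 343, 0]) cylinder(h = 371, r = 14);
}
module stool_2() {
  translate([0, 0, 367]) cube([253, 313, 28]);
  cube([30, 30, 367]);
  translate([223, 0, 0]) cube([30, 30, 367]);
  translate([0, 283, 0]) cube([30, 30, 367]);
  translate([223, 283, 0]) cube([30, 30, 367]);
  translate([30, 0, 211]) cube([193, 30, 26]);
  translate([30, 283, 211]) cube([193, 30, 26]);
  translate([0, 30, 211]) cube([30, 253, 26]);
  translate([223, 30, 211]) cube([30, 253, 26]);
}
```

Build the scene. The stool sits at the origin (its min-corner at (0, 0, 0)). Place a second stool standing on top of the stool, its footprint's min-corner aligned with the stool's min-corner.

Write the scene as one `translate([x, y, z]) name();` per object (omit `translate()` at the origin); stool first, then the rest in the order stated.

stool();
translate([0, 0, 396]) stool_2();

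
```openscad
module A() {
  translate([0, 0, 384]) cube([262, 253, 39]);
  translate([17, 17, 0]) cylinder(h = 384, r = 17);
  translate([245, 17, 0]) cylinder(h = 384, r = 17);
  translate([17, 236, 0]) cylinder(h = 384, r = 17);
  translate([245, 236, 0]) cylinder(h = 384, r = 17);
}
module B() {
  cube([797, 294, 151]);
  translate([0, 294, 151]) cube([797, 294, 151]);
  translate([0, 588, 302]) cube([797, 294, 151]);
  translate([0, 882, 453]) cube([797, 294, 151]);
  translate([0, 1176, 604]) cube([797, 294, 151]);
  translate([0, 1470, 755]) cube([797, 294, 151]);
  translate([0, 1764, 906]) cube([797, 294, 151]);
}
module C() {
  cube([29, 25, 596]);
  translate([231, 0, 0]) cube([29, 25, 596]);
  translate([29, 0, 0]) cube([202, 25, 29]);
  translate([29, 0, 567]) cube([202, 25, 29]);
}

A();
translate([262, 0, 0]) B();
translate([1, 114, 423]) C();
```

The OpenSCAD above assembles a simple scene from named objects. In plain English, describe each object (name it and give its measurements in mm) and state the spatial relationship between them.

A is a four-legged stool. The seat is 262×253 mm, 39 mm thick, top at z = 423 mm. It stands on four round legs, each 34 mm in diameter, from z = 0 to the seat underside, each leg's axis is inset half a diameter from the nearest pair of seat edges (so the leg's bounding box is flush with the corner).

B is a run of 7 identical solid stair steps. Each tread is 797×294 mm and each step block is 151 mm high. Step 1 rests on the floor; step k is offset from step 1 by (k−1)×294 mm in y and (k−1)×151 mm in z.

C is a rectangular picture frame lying in the x–z plane (depth along y). The opening is 202 mm wide (x) by 538 mm tall (z), surrounded by a border 29 mm wide on all four sides. The frame is 25 mm deep and is made of two full-height vertical stiles with two horizontal rails fitted between them.

The staircase is against the stool's +x side, with their −y faces flush. The picture frame is on top of the stool, centred.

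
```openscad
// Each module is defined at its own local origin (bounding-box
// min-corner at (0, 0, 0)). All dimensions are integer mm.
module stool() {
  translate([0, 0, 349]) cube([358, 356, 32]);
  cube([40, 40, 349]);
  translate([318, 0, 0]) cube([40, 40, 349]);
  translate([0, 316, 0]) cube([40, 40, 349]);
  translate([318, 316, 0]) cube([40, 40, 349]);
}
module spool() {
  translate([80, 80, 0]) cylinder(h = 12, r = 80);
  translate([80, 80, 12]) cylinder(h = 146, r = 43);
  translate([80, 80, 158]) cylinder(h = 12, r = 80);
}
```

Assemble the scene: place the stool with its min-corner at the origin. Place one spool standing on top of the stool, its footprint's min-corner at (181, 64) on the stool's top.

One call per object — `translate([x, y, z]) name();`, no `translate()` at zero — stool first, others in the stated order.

stool();
translate([181, 64, 381]) spool();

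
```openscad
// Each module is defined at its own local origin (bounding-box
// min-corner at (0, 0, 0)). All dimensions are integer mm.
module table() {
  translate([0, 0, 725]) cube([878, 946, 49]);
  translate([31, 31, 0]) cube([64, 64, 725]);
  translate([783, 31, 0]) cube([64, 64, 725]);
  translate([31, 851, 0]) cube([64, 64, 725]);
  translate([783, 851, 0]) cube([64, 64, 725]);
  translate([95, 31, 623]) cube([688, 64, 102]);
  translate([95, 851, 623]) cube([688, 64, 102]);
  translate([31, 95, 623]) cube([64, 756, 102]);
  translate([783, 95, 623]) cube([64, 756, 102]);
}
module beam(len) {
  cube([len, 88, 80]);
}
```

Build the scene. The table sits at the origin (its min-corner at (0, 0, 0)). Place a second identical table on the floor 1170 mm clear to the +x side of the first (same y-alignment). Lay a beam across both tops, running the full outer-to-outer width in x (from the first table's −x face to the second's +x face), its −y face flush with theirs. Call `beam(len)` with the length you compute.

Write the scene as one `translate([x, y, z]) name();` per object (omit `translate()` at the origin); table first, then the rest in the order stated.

table();
translate([2048, 0, 0]) table();
translate([0, 0, 774]) beam(2926);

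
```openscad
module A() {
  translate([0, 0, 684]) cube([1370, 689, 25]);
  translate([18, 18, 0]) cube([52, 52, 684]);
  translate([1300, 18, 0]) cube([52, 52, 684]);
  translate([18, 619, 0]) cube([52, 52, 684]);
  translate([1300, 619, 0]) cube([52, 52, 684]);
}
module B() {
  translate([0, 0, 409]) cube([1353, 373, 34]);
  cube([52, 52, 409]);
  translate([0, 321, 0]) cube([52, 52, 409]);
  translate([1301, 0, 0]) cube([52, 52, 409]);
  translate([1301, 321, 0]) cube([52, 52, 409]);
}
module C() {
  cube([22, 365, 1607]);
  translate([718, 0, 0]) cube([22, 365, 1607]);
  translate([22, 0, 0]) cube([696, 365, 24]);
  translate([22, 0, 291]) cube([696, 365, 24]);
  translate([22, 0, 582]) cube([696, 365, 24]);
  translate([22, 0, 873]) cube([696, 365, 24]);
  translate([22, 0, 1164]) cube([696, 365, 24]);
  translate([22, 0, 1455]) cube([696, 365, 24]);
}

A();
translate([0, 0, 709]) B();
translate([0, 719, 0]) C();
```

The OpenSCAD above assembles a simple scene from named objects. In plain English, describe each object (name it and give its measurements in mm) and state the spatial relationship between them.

A is a rectangular dining table. The top is 1370×689×25 mm with its upper surface at z = 709 mm. It stands on four 52×52 mm square legs, each inset 18 mm from the nearest pair of top edges, running from the floor to the underside of the top.

B is a bench: a 1353×373 mm seat slab, 34 mm thick, top at z = 443 mm, on four 52×52 mm square legs flush with the seat corners and standing on z = 0.

C is a bookshelf 740 mm wide overall, 365 mm deep and 1607 mm tall. The two sides are 22 mm thick vertical panels. 6 horizontal shelves of 24 mm thickness span between the inner faces of the sides; the lowest shelf sits on the floor and shelves are stacked with a clear vertical gap of 267 mm between each pair.

The bench is on top of the table. The bookshelf is on the floor beside the table on its +y side.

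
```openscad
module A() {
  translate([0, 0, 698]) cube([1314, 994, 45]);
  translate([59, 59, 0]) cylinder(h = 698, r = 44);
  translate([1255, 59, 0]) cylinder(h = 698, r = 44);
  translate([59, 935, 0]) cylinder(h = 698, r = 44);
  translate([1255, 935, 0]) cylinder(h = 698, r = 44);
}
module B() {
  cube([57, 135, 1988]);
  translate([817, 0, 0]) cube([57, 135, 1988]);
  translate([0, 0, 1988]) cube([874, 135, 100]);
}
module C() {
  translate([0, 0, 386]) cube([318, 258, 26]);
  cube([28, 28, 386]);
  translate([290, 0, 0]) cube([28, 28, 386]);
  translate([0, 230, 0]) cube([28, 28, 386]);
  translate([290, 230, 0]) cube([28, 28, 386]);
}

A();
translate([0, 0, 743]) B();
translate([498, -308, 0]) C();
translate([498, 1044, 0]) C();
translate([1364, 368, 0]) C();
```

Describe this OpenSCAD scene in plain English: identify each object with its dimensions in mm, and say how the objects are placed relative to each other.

A is a table: top 1314 mm (x) × 994 mm (y), 45 mm thick, upper face at z = 743 mm, on four round legs of 88 mm diameter, each leg's bounding box inset 15 mm from the nearest pair of top edges, running from z = 0 to the bottom of the top.

B is a rectangular door frame: two vertical jambs of 57×135 mm section, 1988 mm tall, with a clear opening 760 mm wide between their inner faces. A header 100 mm tall and 135 mm deep lies on top of the jambs and spans the full outside width.

C is a four-legged stool. The seat is a 318×258×26 mm slab whose top surface is at z = 412 mm; four square legs, each 28×28 mm in cross-section, run from the floor (z = 0) to the underside of the seat, each flush with a corner of the seat.

The door frame is on top of the table. Three stools sit around the table at the −y, +y, +x sides.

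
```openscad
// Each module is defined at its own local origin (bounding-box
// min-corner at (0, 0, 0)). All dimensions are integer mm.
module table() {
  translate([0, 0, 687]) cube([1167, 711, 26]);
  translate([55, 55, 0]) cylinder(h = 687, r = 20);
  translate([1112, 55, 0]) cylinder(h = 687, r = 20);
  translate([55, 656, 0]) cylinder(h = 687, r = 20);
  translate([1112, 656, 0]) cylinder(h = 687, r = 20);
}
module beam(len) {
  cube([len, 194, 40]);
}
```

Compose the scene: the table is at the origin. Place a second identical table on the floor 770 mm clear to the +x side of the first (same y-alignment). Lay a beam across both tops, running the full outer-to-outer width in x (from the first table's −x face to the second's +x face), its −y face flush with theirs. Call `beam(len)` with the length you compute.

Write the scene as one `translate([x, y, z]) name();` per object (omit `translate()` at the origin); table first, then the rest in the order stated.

table();
translate([1937, 0, 0]) table();
translate([0, 0, 713]) beam(3104);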